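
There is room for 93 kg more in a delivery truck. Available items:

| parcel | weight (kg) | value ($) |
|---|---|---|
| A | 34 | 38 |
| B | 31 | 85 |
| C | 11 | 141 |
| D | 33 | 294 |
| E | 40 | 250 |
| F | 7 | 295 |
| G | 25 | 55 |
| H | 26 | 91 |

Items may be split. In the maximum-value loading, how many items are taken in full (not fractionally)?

Greedy by value/weight ratio, highest first.
Order: F (295/7=42.14) > C (141/11=12.82) > D (294/33=8.91) > E (250/40=6.25) > H (91/26=3.50) > B (85/31=2.74) > G (55/25=2.20) > A (38/34=1.12)
Fill: take F (7 @ 295) → take C (11 @ 141) → take D (33 @ 294) → take E (40 @ 250) → take 2/26 of H → 7.00; 93/93 used.
4 item(s) taken whole; one partial (take 2/26 of H).

4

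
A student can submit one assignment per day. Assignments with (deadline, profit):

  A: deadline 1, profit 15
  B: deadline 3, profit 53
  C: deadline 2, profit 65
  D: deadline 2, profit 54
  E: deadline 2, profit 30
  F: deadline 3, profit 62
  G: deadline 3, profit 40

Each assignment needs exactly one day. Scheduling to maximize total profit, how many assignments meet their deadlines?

3

Sort by profit descending; place each in the latest free slot ≤ its deadline.
Profit order: C=65 F=62 D=54 B=53 G=40 E=30 A=15
Assign: C→slot 2, F→slot 3, D→slot 1, B skipped, G skipped, E skipped, A skipped.
Slots: [1:D] [2:C] [3:F]
3 of 7 scheduled.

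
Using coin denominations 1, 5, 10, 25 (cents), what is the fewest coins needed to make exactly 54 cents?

6

Use the largest denomination that fits, subtract, and repeat.
54 − 2×25→4 − 4×1→0
Total coins = 2 + 4 = 6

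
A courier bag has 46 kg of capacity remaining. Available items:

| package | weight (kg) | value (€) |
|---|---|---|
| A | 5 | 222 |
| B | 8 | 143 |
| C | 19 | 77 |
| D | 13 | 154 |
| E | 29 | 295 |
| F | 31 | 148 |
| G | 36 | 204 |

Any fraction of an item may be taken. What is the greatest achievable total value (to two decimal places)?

Order: A (222/5=44.40) > B (143/8=17.88) > D (154/13=11.85) > E (295/29=10.17) > G (204/36=5.67) > F (148/31=4.77) > C (77/19=4.05)
Fill: take A (5 @ 222) → take B (8 @ 143) → take D (13 @ 154) → take 20/29 of E → 203.45; 46/46 used.
Total value = 722.45

722.45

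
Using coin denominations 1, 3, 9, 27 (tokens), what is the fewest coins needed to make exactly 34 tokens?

4

34 = 1×27 + 2×3 + 1×1
Total coins = 1 + 2 + 1 = 4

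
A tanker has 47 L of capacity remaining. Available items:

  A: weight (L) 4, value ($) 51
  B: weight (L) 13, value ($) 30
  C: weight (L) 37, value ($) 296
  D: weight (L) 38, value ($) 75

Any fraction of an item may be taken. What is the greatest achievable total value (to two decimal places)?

Ratios (sorted): A 12.75, C 8.00, B 2.31, D 1.97
take A (4 @ 51); take C (37 @ 296); take 6/13 of B → 13.85. Capacity used 47/47.
Total value = 360.85

360.85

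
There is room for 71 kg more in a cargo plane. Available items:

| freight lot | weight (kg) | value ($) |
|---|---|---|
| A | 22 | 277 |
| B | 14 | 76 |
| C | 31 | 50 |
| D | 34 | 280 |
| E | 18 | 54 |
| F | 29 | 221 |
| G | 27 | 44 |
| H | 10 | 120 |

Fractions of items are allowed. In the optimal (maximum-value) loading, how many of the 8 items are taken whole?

3

Ratios (sorted): A 12.59, H 12.00, D 8.24, F 7.62, B 5.43, E 3.00, G 1.63, C 1.61
take A (22 @ 277); take H (10 @ 120); take D (34 @ 280); take 5/29 of F → 38.10. Capacity used 71/71.
3 item(s) taken whole; one partial (take 5/29 of F).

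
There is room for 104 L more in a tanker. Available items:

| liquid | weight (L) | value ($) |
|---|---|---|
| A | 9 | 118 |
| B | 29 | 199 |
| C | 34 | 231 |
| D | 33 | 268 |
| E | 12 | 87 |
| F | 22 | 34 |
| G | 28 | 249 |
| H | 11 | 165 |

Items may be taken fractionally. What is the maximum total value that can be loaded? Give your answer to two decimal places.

Greedy by value/weight ratio, highest first.
Ratios (sorted): H 15.00, A 13.11, G 8.89, D 8.12, E 7.25, B 6.86, C 6.79, F 1.55
take H (11 @ 165); take A (9 @ 118); take G (28 @ 249); take D (33 @ 268); take E (12 @ 87); take 11/29 of B → 75.48. Capacity used 104/104.
Total value = 962.48

962.48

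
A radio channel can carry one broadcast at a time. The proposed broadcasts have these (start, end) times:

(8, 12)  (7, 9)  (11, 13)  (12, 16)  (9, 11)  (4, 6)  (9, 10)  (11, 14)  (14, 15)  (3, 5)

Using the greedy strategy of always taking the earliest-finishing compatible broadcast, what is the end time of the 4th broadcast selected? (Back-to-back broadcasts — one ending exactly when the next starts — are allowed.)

Sort by end time and greedily take each interval whose start is ≥ the last chosen end.
Sorted by end: (3,5)  (4,6)  (7,9)  (9,10)  (9,11)  (8,12)  (11,13)  (11,14)  (14,15)  (12,16)
take (3,5); take (7,9); take (9,10); take (11,13); skip (11,14); take (14,15); skip (12,16).
Selected: (3,5) (7,9) (9,10) (11,13) (14,15)

13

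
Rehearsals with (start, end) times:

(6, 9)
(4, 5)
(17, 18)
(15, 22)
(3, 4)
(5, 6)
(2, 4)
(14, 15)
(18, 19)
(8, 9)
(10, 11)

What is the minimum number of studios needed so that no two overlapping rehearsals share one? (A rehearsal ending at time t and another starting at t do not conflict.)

The answer is the maximum number of intervals overlapping at any instant.
Events (time:±→running): 2:+→1 3:+→2 … peak 2.

2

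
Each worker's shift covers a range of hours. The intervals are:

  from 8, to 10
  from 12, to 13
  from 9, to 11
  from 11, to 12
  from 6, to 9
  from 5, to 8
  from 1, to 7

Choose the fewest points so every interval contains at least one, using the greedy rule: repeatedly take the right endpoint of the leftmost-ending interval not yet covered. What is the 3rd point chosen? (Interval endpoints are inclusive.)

Sort by right endpoint; whenever an interval is uncovered, place a point at its right end.
Sorted: [1,7] [5,8] [6,9] [8,10] [9,11] [11,12] [12,13]
{[1,7],[5,8],[6,9]} hit by 7; {[8,10],[9,11]} hit by 10; {[11,12],[12,13]} hit by 12.
Points: 7, 10, 12 (3 total).

12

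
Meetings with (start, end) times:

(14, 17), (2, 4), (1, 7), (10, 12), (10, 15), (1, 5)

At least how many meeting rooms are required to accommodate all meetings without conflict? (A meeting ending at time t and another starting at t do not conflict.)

3

The answer is the maximum number of intervals overlapping at any instant.
starts: [1, 1, 2, 10, 10, 14]
ends:   [4, 5, 7, 12, 15, 17]
s1→1 s1→2 s2→3  — peak 3.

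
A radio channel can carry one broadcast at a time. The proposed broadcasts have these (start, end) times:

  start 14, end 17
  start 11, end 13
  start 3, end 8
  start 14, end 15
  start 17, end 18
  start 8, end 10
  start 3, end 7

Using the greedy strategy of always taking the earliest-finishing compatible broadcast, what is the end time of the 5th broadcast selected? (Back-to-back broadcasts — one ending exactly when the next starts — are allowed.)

Sort by end time and greedily take each interval whose start is ≥ the last chosen end.
By end time: (3,7), (3,8), (8,10), (11,13), (14,15), (14,17), (17,18).
Pick (3,7); next start ≥ 7 → (8,10); next start ≥ 10 → (11,13); next start ≥ 13 → (14,15); next start ≥ 15 → (17,18).
Selected: (3,7) (8,10) (11,13) (14,15) (17,18)

18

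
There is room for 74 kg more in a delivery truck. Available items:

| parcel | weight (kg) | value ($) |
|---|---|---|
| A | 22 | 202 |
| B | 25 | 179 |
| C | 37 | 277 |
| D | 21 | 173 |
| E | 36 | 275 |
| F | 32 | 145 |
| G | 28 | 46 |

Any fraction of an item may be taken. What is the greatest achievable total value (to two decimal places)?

Sort by value per unit weight and fill in that order.
Order: A (202/22=9.18) > D (173/21=8.24) > E (275/36=7.64) > C (277/37=7.49) > B (179/25=7.16) > F (145/32=4.53) > G (46/28=1.64)
Fill: take A (22 @ 202) → take D (21 @ 173) → take 31/36 of E → 236.81; 74/74 used.
Total value = 611.81

611.81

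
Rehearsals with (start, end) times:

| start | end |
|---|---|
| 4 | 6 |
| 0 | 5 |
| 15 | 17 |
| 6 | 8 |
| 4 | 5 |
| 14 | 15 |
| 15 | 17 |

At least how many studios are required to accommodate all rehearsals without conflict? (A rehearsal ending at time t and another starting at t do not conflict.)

3

Count concurrent intervals with a sweep; the peak is the room count.
starts: [0, 4, 4, 6, 14, 15, 15]
ends:   [5, 5, 6, 8, 15, 17, 17]
s0→1 s4→2 s4→3  — peak 3.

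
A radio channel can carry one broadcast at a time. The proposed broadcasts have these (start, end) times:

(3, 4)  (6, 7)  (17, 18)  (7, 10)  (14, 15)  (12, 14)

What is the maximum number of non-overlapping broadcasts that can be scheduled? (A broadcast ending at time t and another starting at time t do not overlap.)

By end time: (3,4), (6,7), (7,10), (12,14), (14,15), (17,18).
Pick (3,4); next start ≥ 4 → (6,7); next start ≥ 7 → (7,10); next start ≥ 10 → (12,14); next start ≥ 14 → (14,15); next start ≥ 15 → (17,18).
Selected 6 broadcasts.

6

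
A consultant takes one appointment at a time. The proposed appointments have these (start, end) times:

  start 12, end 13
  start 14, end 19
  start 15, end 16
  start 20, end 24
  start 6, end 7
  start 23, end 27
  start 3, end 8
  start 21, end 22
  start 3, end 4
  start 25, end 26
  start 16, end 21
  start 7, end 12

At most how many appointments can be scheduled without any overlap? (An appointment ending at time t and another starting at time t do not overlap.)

Sort by end time and greedily take each interval whose start is ≥ the last chosen end.
By end time: (3,4), (6,7), (3,8), (7,12), (12,13), (15,16), (14,19), (16,21), (21,22), (20,24), (25,26), (23,27).
Pick (3,4); next start ≥ 4 → (6,7); next start ≥ 7 → (7,12); next start ≥ 12 → (12,13); next start ≥ 13 → (15,16); next start ≥ 16 → (16,21); next start ≥ 21 → (21,22); next start ≥ 22 → (25,26).
Selected 8 appointments.

8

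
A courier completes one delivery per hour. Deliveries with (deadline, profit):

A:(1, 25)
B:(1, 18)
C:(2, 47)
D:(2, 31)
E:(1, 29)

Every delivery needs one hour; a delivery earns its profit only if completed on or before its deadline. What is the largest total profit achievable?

Sort by profit descending; place each in the latest free slot ≤ its deadline.
By profit: C(d2,47), D(d2,31), E(d1,29), A(d1,25), B(d1,18)
C→slot 2; D→slot 1; E skipped; A skipped; B skipped.
Profit = 31 + 47 = 78

78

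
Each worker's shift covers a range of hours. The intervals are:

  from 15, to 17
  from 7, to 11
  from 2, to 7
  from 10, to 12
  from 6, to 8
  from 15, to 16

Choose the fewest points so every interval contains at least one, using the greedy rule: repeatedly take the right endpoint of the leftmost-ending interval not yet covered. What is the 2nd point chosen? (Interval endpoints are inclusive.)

12

Sort by right endpoint; whenever an interval is uncovered, place a point at its right end.
By right end: [2,7]  [6,8]  [7,11]  [10,12]  [15,16]  [15,17]
[2,7] uncovered → point at 7; [10,12] uncovered → point at 12; [15,16] uncovered → point at 16.
Points: 7, 12, 16 (3 total).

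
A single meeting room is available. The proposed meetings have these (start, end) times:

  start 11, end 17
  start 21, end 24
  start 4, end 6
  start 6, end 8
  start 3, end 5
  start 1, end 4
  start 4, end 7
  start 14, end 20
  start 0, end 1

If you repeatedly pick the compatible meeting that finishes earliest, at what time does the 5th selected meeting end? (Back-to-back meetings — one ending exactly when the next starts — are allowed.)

Sort by end time and greedily take each interval whose start is ≥ the last chosen end.
Sorted by end: (0,1)  (1,4)  (3,5)  (4,6)  (4,7)  (6,8)  (11,17)  (14,20)  (21,24)
take (0,1); take (1,4); take (4,6); take (6,8); take (11,17); take (21,24).
Selected: (0,1) (1,4) (4,6) (6,8) (11,17) (21,24)

17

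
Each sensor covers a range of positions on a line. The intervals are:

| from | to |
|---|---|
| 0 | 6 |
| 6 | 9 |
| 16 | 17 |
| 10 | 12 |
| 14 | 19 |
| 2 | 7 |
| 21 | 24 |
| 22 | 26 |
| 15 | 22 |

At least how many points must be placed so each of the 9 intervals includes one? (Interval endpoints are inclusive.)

4

Sort by right endpoint; whenever an interval is uncovered, place a point at its right end.
Sorted: [0,6] [2,7] [6,9] [10,12] [16,17] [14,19] [15,22] [21,24] [22,26]
{[0,6],[2,7],[6,9]} hit by 6; {[10,12]} hit by 12; {[16,17],[14,19],[15,22]} hit by 17; {[21,24],[22,26]} hit by 24.
Points: 6, 12, 17, 24 (4 total).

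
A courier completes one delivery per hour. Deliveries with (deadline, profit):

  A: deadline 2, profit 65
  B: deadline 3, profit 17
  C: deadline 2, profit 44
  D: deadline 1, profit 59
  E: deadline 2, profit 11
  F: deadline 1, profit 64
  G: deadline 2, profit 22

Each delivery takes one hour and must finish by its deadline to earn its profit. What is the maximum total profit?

146

Take jobs in profit order; each goes to the latest open slot no later than its deadline.
Profit order: A=65 F=64 D=59 C=44 G=22 B=17 E=11
Assign: A→slot 2, F→slot 1, D skipped, C skipped, G skipped, B→slot 3, E skipped.
Slots: [1:F] [2:A] [3:B]
Profit = 64 + 65 + 17 = 146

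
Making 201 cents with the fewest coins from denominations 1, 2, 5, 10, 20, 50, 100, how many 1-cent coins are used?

1

Greedy: take as many of the largest coin as possible, then repeat with the remainder.
201 = 2×100 + 1×1
Count of 1: 1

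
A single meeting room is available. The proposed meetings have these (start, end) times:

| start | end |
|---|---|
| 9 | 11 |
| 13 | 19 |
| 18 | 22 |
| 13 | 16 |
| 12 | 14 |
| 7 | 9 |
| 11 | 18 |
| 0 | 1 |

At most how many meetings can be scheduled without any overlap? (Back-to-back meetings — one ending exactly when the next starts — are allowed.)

Greedy by earliest finish: after sorting by end time, pick each interval compatible with the last pick.
Sorted by end: (0,1)  (7,9)  (9,11)  (12,14)  (13,16)  (11,18)  (13,19)  (18,22)
take (0,1); take (7,9); take (9,11); take (12,14); skip (13,16); skip (13,19); take (18,22).
Selected 5 meetings.

5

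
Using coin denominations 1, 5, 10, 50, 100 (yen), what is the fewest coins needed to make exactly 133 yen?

7

Greedy: take as many of the largest coin as possible, then repeat with the remainder.
133 − 1×100→33 − 3×10→3 − 3×1→0
Total coins = 1 + 3 + 3 = 7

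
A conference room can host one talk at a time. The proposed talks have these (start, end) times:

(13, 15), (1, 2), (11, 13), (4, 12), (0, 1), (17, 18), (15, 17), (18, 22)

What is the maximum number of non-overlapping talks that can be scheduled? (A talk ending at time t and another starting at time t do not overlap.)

By end time: (0,1), (1,2), (4,12), (11,13), (13,15), (15,17), (17,18), (18,22).
Pick (0,1); next start ≥ 1 → (1,2); next start ≥ 2 → (4,12); next start ≥ 12 → (13,15); next start ≥ 15 → (15,17); next start ≥ 17 → (17,18); next start ≥ 18 → (18,22).
Selected 7 talks.

7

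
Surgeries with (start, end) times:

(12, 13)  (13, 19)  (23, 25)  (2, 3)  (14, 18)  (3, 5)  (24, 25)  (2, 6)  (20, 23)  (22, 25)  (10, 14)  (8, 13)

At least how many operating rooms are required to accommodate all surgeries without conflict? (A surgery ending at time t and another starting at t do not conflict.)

3

Count concurrent intervals with a sweep; the peak is the room count.
starts: [2, 2, 3, 8, 10, 12, 13, 14, 20, 22, 23, 24]
ends:   [3, 5, 6, 13, 13, 14, 18, 19, 23, 25, 25, 25]
s2→1 s2→2 e3→1 s3→2 e5→1 e6→0 s8→1 s10→2 s12→3  — peak 3.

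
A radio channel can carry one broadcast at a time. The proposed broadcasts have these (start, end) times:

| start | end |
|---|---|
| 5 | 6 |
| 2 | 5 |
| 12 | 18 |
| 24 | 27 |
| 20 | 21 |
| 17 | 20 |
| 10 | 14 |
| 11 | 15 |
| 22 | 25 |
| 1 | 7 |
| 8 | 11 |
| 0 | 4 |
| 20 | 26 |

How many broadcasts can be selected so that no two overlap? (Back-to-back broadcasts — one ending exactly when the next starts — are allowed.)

7

Sorted by end: (0,4)  (2,5)  (5,6)  (1,7)  (8,11)  (10,14)  (11,15)  (12,18)  (17,20)  (20,21)  (22,25)  (20,26)  (24,27)
take (0,4); skip (2,5); take (5,6); take (8,11); skip (10,14); take (11,15); take (17,20); take (20,21); take (22,25); skip (24,27).
Selected 7 broadcasts.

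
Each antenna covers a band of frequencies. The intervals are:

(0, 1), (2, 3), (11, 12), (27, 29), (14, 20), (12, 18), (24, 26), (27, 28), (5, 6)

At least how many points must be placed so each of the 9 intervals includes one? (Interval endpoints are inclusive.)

Sorted: [0,1] [2,3] [5,6] [11,12] [12,18] [14,20] [24,26] [27,28] [27,29]
{[0,1]} hit by 1; {[2,3]} hit by 3; {[5,6]} hit by 6; {[11,12],[12,18]} hit by 12; {[14,20]} hit by 20; {[24,26]} hit by 26; {[27,28],[27,29]} hit by 28.
Points: 1, 3, 6, 12, 20, 26, 28 (7 total).

7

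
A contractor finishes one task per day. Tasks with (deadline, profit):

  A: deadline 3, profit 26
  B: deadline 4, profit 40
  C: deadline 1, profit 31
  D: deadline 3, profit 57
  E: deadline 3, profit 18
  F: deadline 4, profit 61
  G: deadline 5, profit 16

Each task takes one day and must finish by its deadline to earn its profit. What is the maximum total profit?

By profit: F(d4,61), D(d3,57), B(d4,40), C(d1,31), A(d3,26), E(d3,18), G(d5,16)
F→slot 4; D→slot 3; B→slot 2; C→slot 1; A skipped; E skipped; G→slot 5.
Profit = 31 + 40 + 57 + 61 + 16 = 205

205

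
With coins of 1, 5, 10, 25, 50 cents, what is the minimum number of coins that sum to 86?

4

86 = 1×50 + 1×25 + 1×10 + 1×1
Total coins = 1 + 1 + 1 + 1 = 4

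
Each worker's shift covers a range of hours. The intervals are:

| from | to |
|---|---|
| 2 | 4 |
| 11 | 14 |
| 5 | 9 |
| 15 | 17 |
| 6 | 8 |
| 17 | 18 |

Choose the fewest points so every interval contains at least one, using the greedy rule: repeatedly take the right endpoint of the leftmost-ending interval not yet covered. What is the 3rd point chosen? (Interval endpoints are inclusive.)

Process intervals by earliest right end; each time one isn't hit yet, stab at its right endpoint.
By right end: [2,4]  [6,8]  [5,9]  [11,14]  [15,17]  [17,18]
[2,4] uncovered → point at 4; [6,8] uncovered → point at 8; [11,14] uncovered → point at 14; [15,17] uncovered → point at 17.
Points: 4, 8, 14, 17 (4 total).

14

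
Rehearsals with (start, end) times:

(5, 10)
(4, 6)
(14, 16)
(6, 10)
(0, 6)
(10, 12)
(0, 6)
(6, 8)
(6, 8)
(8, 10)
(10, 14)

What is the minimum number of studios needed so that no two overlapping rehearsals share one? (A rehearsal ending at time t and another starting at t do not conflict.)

4

The answer is the maximum number of intervals overlapping at any instant.
Events (time:±→running): 0:+→1 0:+→2 4:+→3 5:+→4 … peak 4.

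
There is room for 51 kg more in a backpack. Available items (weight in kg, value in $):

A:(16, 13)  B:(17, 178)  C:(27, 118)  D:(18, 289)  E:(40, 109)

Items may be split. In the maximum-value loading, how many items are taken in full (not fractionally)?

Greedy by value/weight ratio, highest first.
Ratios (sorted): D 16.06, B 10.47, C 4.37, E 2.73, A 0.81
take D (18 @ 289); take B (17 @ 178); take 16/27 of C → 69.93. Capacity used 51/51.
2 item(s) taken whole; one partial (take 16/27 of C).

2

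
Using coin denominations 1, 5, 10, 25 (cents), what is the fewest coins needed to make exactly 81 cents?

5

81 = 3×25 + 1×5 + 1×1
Total coins = 3 + 1 + 1 = 5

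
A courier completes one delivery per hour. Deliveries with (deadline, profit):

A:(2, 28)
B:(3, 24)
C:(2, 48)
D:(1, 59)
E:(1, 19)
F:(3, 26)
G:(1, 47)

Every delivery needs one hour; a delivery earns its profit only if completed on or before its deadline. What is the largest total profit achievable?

133

By profit: D(d1,59), C(d2,48), G(d1,47), A(d2,28), F(d3,26), B(d3,24), E(d1,19)
D→slot 1; C→slot 2; G skipped; A skipped; F→slot 3; B skipped; E skipped.
Profit = 59 + 48 + 26 = 133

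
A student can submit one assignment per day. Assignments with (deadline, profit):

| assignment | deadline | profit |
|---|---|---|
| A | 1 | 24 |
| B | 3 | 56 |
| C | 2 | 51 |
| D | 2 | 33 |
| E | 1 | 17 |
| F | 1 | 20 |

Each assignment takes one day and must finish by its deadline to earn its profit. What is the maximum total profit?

By profit: B(d3,56), C(d2,51), D(d2,33), A(d1,24), F(d1,20), E(d1,17)
B→slot 3; C→slot 2; D→slot 1; A skipped; F skipped; E skipped.
Profit = 33 + 51 + 56 = 140

140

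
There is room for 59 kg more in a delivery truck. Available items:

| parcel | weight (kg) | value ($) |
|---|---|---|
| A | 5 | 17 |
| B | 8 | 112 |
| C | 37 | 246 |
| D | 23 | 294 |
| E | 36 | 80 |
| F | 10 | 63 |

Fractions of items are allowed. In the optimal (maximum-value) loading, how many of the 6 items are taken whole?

2

Ratios (sorted): B 14.00, D 12.78, C 6.65, F 6.30, A 3.40, E 2.22
take B (8 @ 112); take D (23 @ 294); take 28/37 of C → 186.16. Capacity used 59/59.
2 item(s) taken whole; one partial (take 28/37 of C).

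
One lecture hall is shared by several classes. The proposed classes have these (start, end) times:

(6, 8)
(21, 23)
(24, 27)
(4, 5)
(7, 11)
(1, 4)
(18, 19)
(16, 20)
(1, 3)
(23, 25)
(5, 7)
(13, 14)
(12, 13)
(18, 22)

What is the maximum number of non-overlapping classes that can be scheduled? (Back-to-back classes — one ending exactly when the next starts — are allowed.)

9

By end time: (1,3), (1,4), (4,5), (5,7), (6,8), (7,11), (12,13), (13,14), (18,19), (16,20), (18,22), (21,23), (23,25), (24,27).
Pick (1,3); next start ≥ 3 → (4,5); next start ≥ 5 → (5,7); next start ≥ 7 → (7,11); next start ≥ 11 → (12,13); next start ≥ 13 → (13,14); next start ≥ 14 → (18,19); next start ≥ 19 → (21,23); next start ≥ 23 → (23,25).
Selected 9 classes.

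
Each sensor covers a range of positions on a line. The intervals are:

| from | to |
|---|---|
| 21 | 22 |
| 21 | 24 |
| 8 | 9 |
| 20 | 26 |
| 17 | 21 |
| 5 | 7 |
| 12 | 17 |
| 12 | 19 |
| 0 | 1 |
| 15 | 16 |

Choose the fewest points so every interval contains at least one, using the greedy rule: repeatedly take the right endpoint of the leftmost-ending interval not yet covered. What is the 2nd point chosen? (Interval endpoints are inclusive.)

7

By right end: [0,1]  [5,7]  [8,9]  [15,16]  [12,17]  [12,19]  [17,21]  [21,22]  [21,24]  [20,26]
[0,1] uncovered → point at 1; [5,7] uncovered → point at 7; [8,9] uncovered → point at 9; [15,16] uncovered → point at 16; [17,21] uncovered → point at 21.
Points: 1, 7, 9, 16, 21 (5 total).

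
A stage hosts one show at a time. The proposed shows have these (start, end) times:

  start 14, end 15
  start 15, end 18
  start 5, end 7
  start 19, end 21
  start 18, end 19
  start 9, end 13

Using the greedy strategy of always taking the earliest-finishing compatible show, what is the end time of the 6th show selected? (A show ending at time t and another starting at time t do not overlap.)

Sort by end time and greedily take each interval whose start is ≥ the last chosen end.
By end time: (5,7), (9,13), (14,15), (15,18), (18,19), (19,21).
Pick (5,7); next start ≥ 7 → (9,13); next start ≥ 13 → (14,15); next start ≥ 15 → (15,18); next start ≥ 18 → (18,19); next start ≥ 19 → (19,21).
Selected: (5,7) (9,13) (14,15) (15,18) (18,19) (19,21)

21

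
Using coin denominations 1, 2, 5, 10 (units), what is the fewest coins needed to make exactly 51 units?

Use the largest denomination that fits, subtract, and repeat.
51 − 5×10→1 − 1×1→0
Total coins = 5 + 1 = 6

6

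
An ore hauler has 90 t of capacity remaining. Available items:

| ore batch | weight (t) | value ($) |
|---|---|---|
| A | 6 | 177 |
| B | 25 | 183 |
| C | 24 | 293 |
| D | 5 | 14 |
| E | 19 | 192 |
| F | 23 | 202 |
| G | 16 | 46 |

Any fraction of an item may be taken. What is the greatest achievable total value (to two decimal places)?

Ratios (sorted): A 29.50, C 12.21, E 10.11, F 8.78, B 7.32, G 2.88, D 2.80
take A (6 @ 177); take C (24 @ 293); take E (19 @ 192); take F (23 @ 202); take 18/25 of B → 131.76. Capacity used 90/90.
Total value = 995.76

995.76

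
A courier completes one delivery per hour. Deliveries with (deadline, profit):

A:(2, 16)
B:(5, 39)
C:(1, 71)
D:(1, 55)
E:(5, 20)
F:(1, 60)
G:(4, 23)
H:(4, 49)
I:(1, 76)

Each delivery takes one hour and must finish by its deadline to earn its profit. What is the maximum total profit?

Take jobs in profit order; each goes to the latest open slot no later than its deadline.
By profit: I(d1,76), C(d1,71), F(d1,60), D(d1,55), H(d4,49), B(d5,39), G(d4,23), E(d5,20), A(d2,16)
I→slot 1; C skipped; F skipped; D skipped; H→slot 4; B→slot 5; G→slot 3; E→slot 2; A skipped.
Profit = 76 + 20 + 23 + 49 + 39 = 207

207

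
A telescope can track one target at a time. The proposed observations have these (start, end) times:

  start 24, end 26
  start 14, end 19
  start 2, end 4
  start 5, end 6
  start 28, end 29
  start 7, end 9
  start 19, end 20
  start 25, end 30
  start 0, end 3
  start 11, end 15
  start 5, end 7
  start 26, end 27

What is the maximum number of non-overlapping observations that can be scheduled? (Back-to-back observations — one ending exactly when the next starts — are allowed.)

8

Greedy by earliest finish: after sorting by end time, pick each interval compatible with the last pick.
Sorted by end: (0,3)  (2,4)  (5,6)  (5,7)  (7,9)  (11,15)  (14,19)  (19,20)  (24,26)  (26,27)  (28,29)  (25,30)
take (0,3); take (5,6); skip (5,7); take (7,9); take (11,15); skip (14,19); take (19,20); take (24,26); take (26,27); take (28,29).
Selected 8 observations.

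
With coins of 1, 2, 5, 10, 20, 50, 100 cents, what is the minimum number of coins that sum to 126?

Greedy: take as many of the largest coin as possible, then repeat with the remainder.
126 − 1×100→26 − 1×20→6 − 1×5→1 − 1×1→0
Total coins = 1 + 1 + 1 + 1 = 4

4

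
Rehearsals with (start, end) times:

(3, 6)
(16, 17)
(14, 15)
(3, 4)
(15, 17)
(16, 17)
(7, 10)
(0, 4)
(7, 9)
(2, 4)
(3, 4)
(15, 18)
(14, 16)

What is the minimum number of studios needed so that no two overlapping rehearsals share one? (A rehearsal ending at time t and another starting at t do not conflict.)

5

Count concurrent intervals with a sweep; the peak is the room count.
starts: [0, 2, 3, 3, 3, 7, 7, 14, 14, 15, 15, 16, 16]
ends:   [4, 4, 4, 4, 6, 9, 10, 15, 16, 17, 17, 17, 18]
s0→1 s2→2 s3→3 s3→4 s3→5  — peak 5.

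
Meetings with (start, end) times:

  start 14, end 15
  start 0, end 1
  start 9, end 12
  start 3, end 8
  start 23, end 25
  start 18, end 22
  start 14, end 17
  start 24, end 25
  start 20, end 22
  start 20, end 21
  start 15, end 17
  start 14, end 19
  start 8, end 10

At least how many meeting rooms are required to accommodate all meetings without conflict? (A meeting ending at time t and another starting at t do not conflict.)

The answer is the maximum number of intervals overlapping at any instant.
starts: [0, 3, 8, 9, 14, 14, 14, 15, 18, 20, 20, 23, 24]
ends:   [1, 8, 10, 12, 15, 17, 17, 19, 21, 22, 22, 25, 25]
s0→1 e1→0 s3→1 e8→0 s8→1 s9→2 e10→1 e12→0 s14→1 s14→2 s14→3  — peak 3.

3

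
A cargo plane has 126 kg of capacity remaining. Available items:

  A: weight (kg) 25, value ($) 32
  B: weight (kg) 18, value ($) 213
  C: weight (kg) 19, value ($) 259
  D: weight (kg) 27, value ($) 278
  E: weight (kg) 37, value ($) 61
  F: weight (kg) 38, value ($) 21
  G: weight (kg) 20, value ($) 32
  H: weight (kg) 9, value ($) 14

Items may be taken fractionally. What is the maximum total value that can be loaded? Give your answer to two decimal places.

Greedy by value/weight ratio, highest first.
Ratios (sorted): C 13.63, B 11.83, D 10.30, E 1.65, G 1.60, H 1.56, A 1.28, F 0.55
take C (19 @ 259); take B (18 @ 213); take D (27 @ 278); take E (37 @ 61); take G (20 @ 32); take 5/9 of H → 7.78. Capacity used 126/126.
Total value = 850.78

850.78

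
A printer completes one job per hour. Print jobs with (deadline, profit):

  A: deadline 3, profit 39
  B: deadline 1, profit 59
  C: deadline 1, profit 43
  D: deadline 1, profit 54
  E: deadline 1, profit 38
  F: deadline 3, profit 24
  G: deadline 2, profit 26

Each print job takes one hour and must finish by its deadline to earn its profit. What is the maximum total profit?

Sort by profit descending; place each in the latest free slot ≤ its deadline.
By profit: B(d1,59), D(d1,54), C(d1,43), A(d3,39), E(d1,38), G(d2,26), F(d3,24)
B→slot 1; D skipped; C skipped; A→slot 3; E skipped; G→slot 2; F skipped.
Profit = 59 + 26 + 39 = 124

124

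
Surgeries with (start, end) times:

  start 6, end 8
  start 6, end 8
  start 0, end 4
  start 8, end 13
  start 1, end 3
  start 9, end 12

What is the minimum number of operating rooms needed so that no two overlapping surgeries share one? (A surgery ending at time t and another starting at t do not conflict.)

2

Events (time:±→running): 0:+→1 1:+→2 … peak 2.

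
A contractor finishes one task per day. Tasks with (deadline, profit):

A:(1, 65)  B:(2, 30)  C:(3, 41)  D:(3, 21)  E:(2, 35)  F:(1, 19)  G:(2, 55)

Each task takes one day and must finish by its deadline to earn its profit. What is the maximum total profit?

Profit order: A=65 G=55 C=41 E=35 B=30 D=21 F=19
Assign: A→slot 1, G→slot 2, C→slot 3, E skipped, B skipped, D skipped, F skipped.
Slots: [1:A] [2:G] [3:C]
Profit = 65 + 55 + 41 = 161

161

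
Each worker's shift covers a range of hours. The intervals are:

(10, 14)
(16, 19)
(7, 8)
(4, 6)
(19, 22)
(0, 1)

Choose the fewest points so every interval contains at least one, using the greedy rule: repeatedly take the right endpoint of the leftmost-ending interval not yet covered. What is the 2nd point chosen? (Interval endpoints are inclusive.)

Sorted: [0,1] [4,6] [7,8] [10,14] [16,19] [19,22]
{[0,1]} hit by 1; {[4,6]} hit by 6; {[7,8]} hit by 8; {[10,14]} hit by 14; {[16,19],[19,22]} hit by 19.
Points: 1, 6, 8, 14, 19 (5 total).

6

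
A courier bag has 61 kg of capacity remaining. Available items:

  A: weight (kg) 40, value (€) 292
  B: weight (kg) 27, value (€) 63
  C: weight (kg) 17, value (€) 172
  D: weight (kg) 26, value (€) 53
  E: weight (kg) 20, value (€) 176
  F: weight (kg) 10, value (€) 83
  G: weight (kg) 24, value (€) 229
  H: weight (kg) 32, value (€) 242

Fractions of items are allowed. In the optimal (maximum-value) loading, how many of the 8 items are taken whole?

Greedy by value/weight ratio, highest first.
Order: C (172/17=10.12) > G (229/24=9.54) > E (176/20=8.80) > F (83/10=8.30) > H (242/32=7.56) > A (292/40=7.30) > B (63/27=2.33) > D (53/26=2.04)
Fill: take C (17 @ 172) → take G (24 @ 229) → take E (20 @ 176); 61/61 used.
3 item(s) taken whole.

3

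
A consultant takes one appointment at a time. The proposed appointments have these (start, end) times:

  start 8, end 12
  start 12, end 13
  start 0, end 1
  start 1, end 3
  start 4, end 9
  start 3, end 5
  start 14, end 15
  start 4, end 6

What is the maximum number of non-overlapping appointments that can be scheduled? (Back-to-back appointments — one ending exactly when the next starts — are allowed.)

Greedy by earliest finish: after sorting by end time, pick each interval compatible with the last pick.
Sorted by end: (0,1)  (1,3)  (3,5)  (4,6)  (4,9)  (8,12)  (12,13)  (14,15)
take (0,1); take (1,3); take (3,5); skip (4,6); skip (4,9); take (8,12); take (12,13); take (14,15).
Selected 6 appointments.

6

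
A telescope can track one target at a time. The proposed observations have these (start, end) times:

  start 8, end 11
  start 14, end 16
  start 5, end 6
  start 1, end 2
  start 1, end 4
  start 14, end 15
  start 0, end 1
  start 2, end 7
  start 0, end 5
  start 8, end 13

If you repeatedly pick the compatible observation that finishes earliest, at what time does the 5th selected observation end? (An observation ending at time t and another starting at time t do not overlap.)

15

By end time: (0,1), (1,2), (1,4), (0,5), (5,6), (2,7), (8,11), (8,13), (14,15), (14,16).
Pick (0,1); next start ≥ 1 → (1,2); next start ≥ 2 → (5,6); next start ≥ 6 → (8,11); next start ≥ 11 → (14,15).
Selected: (0,1) (1,2) (5,6) (8,11) (14,15)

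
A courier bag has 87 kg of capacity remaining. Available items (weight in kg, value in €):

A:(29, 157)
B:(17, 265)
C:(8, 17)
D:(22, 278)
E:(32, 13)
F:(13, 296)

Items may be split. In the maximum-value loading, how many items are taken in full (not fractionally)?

4

Greedy by value/weight ratio, highest first.
Ratios (sorted): F 22.77, B 15.59, D 12.64, A 5.41, C 2.12, E 0.41
take F (13 @ 296); take B (17 @ 265); take D (22 @ 278); take A (29 @ 157); take 6/8 of C → 12.75. Capacity used 87/87.
4 item(s) taken whole; one partial (take 6/8 of C).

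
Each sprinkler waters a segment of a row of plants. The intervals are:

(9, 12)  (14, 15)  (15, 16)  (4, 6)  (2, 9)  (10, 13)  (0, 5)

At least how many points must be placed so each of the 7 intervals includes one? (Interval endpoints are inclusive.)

3

Process intervals by earliest right end; each time one isn't hit yet, stab at its right endpoint.
Sorted: [0,5] [4,6] [2,9] [9,12] [10,13] [14,15] [15,16]
{[0,5],[4,6],[2,9]} hit by 5; {[9,12],[10,13]} hit by 12; {[14,15],[15,16]} hit by 15.
Points: 5, 12, 15 (3 total).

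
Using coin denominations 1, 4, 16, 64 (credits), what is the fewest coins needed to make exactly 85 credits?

Greedy: take as many of the largest coin as possible, then repeat with the remainder.
85 − 1×64→21 − 1×16→5 − 1×4→1 − 1×1→0
Total coins = 1 + 1 + 1 + 1 = 4

4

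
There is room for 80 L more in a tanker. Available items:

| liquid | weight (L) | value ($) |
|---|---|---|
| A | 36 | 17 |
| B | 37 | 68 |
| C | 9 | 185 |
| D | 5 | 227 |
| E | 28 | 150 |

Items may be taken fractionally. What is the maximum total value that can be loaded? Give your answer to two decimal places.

630.47

Order: D (227/5=45.40) > C (185/9=20.56) > E (150/28=5.36) > B (68/37=1.84) > A (17/36=0.47)
Fill: take D (5 @ 227) → take C (9 @ 185) → take E (28 @ 150) → take B (37 @ 68) → take 1/36 of A → 0.47; 80/80 used.
Total value = 630.47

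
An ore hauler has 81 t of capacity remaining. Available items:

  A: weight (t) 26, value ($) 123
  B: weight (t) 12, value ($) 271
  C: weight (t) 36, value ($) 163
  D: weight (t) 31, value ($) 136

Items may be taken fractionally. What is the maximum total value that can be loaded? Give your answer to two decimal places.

587.71

Sort by value per unit weight and fill in that order.
Ratios (sorted): B 22.58, A 4.73, C 4.53, D 4.39
take B (12 @ 271); take A (26 @ 123); take C (36 @ 163); take 7/31 of D → 30.71. Capacity used 81/81.
Total value = 587.71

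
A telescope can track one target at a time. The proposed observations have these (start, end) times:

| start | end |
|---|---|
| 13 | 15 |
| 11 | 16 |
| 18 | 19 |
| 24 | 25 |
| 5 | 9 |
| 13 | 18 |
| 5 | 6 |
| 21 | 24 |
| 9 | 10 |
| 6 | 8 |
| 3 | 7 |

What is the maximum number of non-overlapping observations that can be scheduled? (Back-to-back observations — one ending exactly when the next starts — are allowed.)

Order by finish time; keep every interval that doesn't clash with the previous kept one.
Sorted by end: (5,6)  (3,7)  (6,8)  (5,9)  (9,10)  (13,15)  (11,16)  (13,18)  (18,19)  (21,24)  (24,25)
take (5,6); take (6,8); skip (5,9); take (9,10); take (13,15); take (18,19); take (21,24); take (24,25).
Selected 7 observations.

7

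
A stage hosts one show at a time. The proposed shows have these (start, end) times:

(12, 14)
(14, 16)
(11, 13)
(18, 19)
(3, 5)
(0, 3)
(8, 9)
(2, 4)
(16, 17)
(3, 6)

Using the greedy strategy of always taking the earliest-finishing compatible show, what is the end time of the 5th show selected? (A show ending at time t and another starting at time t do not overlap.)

Sort by end time and greedily take each interval whose start is ≥ the last chosen end.
By end time: (0,3), (2,4), (3,5), (3,6), (8,9), (11,13), (12,14), (14,16), (16,17), (18,19).
Pick (0,3); next start ≥ 3 → (3,5); next start ≥ 5 → (8,9); next start ≥ 9 → (11,13); next start ≥ 13 → (14,16); next start ≥ 16 → (16,17); next start ≥ 17 → (18,19).
Selected: (0,3) (3,5) (8,9) (11,13) (14,16) (16,17) (18,19)

16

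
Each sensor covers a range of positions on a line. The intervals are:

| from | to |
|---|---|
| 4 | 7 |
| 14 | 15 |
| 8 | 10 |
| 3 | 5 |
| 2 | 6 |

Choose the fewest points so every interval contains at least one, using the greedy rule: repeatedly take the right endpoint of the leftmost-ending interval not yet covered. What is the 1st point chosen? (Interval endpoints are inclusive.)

Sort by right endpoint; whenever an interval is uncovered, place a point at its right end.
Sorted: [3,5] [2,6] [4,7] [8,10] [14,15]
{[3,5],[2,6],[4,7]} hit by 5; {[8,10]} hit by 10; {[14,15]} hit by 15.
Points: 5, 10, 15 (3 total).

5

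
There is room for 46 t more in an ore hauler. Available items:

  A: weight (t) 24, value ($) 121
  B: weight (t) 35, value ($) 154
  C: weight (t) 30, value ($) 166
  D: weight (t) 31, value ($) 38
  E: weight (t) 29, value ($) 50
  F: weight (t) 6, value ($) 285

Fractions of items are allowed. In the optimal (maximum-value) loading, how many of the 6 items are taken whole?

2

Greedy by value/weight ratio, highest first.
Order: F (285/6=47.50) > C (166/30=5.53) > A (121/24=5.04) > B (154/35=4.40) > E (50/29=1.72) > D (38/31=1.23)
Fill: take F (6 @ 285) → take C (30 @ 166) → take 10/24 of A → 50.42; 46/46 used.
2 item(s) taken whole; one partial (take 10/24 of A).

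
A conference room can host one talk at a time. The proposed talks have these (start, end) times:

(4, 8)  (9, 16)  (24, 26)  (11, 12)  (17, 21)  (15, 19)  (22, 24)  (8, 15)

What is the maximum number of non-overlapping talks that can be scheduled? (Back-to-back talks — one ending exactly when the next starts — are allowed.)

Sort by end time and greedily take each interval whose start is ≥ the last chosen end.
By end time: (4,8), (11,12), (8,15), (9,16), (15,19), (17,21), (22,24), (24,26).
Pick (4,8); next start ≥ 8 → (11,12); next start ≥ 12 → (15,19); next start ≥ 19 → (22,24); next start ≥ 24 → (24,26).
Selected 5 talks.

5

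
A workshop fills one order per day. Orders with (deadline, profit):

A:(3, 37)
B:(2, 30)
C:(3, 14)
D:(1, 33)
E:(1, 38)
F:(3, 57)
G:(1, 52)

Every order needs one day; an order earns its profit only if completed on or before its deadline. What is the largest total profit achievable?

146

Sort by profit descending; place each in the latest free slot ≤ its deadline.
By profit: F(d3,57), G(d1,52), E(d1,38), A(d3,37), D(d1,33), B(d2,30), C(d3,14)
F→slot 3; G→slot 1; E skipped; A→slot 2; D skipped; B skipped; C skipped.
Profit = 52 + 37 + 57 = 146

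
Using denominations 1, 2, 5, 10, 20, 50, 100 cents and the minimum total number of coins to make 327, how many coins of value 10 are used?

Use the largest denomination that fits, subtract, and repeat.
327 = 3×100 + 1×20 + 1×5 + 1×2
Count of 10: 0

0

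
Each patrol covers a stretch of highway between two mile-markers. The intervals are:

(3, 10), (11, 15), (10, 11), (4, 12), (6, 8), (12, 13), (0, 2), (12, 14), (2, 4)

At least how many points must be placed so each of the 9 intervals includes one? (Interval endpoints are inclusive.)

Process intervals by earliest right end; each time one isn't hit yet, stab at its right endpoint.
Sorted: [0,2] [2,4] [6,8] [3,10] [10,11] [4,12] [12,13] [12,14] [11,15]
{[0,2],[2,4]} hit by 2; {[6,8],[3,10]} hit by 8; {[10,11],[4,12]} hit by 11; {[12,13],[12,14],[11,15]} hit by 13.
Points: 2, 8, 11, 13 (4 total).

4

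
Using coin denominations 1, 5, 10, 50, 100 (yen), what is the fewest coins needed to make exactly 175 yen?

5

Greedy: take as many of the largest coin as possible, then repeat with the remainder.
175 = 1×100 + 1×50 + 2×10 + 1×5
Total coins = 1 + 1 + 2 + 1 = 5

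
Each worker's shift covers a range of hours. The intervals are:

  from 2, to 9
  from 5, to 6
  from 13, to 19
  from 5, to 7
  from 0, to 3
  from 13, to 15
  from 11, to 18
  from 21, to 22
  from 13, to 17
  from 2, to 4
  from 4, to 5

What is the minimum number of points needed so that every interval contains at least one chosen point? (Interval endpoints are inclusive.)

4

Sort by right endpoint; whenever an interval is uncovered, place a point at its right end.
By right end: [0,3]  [2,4]  [4,5]  [5,6]  [5,7]  [2,9]  [13,15]  [13,17]  [11,18]  [13,19]  [21,22]
[0,3] uncovered → point at 3; [4,5] uncovered → point at 5; [13,15] uncovered → point at 15; [21,22] uncovered → point at 22.
Points: 3, 5, 15, 22 (4 total).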